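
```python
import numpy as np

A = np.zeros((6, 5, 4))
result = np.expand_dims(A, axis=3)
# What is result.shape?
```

(6, 5, 4, 1)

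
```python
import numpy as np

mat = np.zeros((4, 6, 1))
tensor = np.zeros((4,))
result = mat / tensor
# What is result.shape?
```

(4, 6, 4)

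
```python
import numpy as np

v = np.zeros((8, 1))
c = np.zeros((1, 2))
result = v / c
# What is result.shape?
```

(8, 2)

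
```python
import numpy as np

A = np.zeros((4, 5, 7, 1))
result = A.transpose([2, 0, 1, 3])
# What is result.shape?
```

(7, 4, 5, 1)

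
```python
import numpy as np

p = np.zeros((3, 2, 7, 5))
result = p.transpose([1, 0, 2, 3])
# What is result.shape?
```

(2, 3, 7, 5)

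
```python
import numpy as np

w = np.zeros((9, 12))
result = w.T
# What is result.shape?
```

(12, 9)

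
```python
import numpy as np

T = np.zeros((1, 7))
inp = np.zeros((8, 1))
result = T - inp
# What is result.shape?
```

(8, 7)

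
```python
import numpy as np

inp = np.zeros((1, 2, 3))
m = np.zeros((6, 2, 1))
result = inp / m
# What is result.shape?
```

(6, 2, 3)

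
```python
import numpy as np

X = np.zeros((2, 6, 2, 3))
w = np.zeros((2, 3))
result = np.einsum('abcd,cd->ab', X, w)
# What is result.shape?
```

(2, 6)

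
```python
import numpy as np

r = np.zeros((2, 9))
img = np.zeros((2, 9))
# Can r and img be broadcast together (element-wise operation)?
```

Yes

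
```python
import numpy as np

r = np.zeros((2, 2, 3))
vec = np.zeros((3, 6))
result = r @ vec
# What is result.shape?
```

(2, 2, 6)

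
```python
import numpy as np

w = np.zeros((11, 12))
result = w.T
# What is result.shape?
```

(12, 11)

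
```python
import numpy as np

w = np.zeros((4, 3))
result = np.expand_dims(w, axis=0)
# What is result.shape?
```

(1, 4, 3)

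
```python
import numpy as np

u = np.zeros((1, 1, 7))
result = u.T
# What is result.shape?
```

(7, 1, 1)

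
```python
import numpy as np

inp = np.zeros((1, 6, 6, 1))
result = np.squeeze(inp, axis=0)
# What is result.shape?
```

(6, 6, 1)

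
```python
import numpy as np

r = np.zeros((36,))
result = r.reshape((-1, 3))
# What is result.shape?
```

(12, 3)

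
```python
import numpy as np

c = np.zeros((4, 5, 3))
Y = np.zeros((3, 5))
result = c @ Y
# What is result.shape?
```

(4, 5, 5)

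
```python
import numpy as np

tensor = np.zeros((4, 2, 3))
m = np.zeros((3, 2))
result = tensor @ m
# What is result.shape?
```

(4, 2, 2)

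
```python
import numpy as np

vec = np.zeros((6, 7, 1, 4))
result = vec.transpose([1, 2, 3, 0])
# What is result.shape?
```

(7, 1, 4, 6)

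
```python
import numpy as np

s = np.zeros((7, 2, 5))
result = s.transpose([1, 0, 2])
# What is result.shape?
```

(2, 7, 5)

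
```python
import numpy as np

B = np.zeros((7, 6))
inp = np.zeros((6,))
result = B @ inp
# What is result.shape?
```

(7,)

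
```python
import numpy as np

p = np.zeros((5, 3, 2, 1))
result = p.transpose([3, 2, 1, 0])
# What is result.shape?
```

(1, 2, 3, 5)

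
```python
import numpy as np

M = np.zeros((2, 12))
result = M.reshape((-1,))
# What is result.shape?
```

(24,)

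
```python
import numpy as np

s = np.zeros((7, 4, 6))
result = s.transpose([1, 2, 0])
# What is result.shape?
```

(4, 6, 7)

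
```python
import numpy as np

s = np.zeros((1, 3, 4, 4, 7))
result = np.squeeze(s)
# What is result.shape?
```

(3, 4, 4, 7)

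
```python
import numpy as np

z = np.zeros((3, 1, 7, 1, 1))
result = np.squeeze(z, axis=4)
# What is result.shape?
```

(3, 1, 7, 1)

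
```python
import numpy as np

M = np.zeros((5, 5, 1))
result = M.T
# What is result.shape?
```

(1, 5, 5)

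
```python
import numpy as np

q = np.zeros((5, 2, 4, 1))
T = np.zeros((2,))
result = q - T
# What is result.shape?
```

(5, 2, 4, 2)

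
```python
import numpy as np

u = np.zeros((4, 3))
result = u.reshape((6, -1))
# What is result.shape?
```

(6, 2)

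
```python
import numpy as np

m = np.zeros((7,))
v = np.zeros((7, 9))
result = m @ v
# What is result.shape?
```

(9,)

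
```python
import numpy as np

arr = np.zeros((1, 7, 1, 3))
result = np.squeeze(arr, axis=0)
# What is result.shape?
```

(7, 1, 3)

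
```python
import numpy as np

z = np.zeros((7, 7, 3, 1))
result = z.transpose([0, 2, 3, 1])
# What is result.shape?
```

(7, 3, 1, 7)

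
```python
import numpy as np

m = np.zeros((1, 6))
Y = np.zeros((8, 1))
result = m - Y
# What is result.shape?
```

(8, 6)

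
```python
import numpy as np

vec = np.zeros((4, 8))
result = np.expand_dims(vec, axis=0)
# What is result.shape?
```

(1, 4, 8)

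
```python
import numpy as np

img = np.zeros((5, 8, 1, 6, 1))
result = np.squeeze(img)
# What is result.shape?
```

(5, 8, 6)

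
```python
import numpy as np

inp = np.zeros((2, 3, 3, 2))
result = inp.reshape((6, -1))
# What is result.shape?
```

(6, 6)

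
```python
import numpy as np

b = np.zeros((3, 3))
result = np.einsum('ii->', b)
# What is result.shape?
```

()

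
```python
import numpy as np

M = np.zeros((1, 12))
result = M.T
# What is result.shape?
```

(12, 1)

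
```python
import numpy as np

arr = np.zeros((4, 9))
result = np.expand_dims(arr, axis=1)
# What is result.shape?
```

(4, 1, 9)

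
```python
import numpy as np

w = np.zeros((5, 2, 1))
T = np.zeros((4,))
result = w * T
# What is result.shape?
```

(5, 2, 4)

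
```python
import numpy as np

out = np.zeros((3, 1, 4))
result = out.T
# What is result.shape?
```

(4, 1, 3)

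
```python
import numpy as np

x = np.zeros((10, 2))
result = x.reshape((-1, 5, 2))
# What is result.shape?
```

(2, 5, 2)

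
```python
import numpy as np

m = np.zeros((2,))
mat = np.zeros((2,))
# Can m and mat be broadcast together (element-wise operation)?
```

Yes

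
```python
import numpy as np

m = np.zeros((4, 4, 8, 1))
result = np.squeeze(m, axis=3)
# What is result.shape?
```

(4, 4, 8)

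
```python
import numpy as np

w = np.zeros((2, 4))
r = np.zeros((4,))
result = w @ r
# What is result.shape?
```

(2,)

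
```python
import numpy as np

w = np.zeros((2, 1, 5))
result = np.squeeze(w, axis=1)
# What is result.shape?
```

(2, 5)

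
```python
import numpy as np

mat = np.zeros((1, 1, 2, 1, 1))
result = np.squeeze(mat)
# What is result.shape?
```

(2,)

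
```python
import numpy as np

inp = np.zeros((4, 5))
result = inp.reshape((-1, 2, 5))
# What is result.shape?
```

(2, 2, 5)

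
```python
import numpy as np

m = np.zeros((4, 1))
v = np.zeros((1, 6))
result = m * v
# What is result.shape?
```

(4, 6)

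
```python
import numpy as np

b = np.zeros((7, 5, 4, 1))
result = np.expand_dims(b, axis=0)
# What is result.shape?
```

(1, 7, 5, 4, 1)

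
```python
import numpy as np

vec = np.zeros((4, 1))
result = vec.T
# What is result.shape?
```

(1, 4)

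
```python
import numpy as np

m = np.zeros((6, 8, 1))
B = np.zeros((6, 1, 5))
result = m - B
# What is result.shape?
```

(6, 8, 5)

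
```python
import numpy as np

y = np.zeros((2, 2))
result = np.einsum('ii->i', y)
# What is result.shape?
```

(2,)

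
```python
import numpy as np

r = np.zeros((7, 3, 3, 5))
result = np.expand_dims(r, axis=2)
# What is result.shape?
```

(7, 3, 1, 3, 5)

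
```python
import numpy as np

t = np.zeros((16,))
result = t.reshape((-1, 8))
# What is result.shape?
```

(2, 8)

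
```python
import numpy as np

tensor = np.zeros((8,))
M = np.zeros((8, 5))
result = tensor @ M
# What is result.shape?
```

(5,)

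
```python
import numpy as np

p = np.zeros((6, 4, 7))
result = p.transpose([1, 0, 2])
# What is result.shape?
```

(4, 6, 7)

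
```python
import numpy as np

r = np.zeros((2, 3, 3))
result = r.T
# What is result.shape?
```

(3, 3, 2)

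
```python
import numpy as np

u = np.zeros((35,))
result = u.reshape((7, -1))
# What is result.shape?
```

(7, 5)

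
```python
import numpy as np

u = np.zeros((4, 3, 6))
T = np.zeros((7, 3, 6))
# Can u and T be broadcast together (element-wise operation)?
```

No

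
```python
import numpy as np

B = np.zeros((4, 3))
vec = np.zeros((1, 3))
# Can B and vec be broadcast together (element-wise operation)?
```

Yes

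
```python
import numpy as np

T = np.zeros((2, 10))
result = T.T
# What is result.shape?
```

(10, 2)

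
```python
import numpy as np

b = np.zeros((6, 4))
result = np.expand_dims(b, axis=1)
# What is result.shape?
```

(6, 1, 4)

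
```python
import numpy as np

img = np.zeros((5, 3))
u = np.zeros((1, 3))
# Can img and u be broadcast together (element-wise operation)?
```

Yes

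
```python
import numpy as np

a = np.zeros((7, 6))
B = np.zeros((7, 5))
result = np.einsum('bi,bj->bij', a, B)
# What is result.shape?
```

(7, 6, 5)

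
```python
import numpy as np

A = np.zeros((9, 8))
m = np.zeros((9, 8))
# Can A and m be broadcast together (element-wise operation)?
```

Yes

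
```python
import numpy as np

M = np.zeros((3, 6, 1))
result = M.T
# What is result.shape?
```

(1, 6, 3)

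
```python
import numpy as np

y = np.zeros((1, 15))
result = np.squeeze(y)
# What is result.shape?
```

(15,)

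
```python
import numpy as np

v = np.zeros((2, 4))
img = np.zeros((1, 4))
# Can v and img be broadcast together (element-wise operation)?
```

Yes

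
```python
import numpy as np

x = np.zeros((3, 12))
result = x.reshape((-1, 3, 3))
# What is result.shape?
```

(4, 3, 3)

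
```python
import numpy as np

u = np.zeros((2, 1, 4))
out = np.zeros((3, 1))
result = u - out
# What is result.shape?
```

(2, 3, 4)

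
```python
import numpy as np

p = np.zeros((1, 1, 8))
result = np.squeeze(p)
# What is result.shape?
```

(8,)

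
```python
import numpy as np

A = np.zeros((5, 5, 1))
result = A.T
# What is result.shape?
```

(1, 5, 5)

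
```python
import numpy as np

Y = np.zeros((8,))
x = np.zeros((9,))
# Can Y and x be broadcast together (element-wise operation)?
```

No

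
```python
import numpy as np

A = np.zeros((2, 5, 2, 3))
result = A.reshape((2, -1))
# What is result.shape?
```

(2, 30)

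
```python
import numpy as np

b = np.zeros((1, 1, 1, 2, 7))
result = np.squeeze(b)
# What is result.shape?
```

(2, 7)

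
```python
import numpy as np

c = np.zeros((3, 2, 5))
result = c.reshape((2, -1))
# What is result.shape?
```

(2, 15)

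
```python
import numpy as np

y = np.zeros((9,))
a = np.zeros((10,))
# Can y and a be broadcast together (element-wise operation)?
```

No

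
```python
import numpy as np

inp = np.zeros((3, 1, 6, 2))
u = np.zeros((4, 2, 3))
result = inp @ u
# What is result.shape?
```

(3, 4, 6, 3)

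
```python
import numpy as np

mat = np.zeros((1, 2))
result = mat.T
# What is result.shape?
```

(2, 1)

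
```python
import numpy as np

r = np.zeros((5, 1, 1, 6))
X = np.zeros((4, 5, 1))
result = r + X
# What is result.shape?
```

(5, 4, 5, 6)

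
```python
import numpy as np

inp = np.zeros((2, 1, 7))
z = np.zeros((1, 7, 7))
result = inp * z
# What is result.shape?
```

(2, 7, 7)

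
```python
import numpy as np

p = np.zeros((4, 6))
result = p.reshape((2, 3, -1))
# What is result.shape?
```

(2, 3, 4)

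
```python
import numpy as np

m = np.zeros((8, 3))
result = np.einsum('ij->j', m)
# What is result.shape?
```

(3,)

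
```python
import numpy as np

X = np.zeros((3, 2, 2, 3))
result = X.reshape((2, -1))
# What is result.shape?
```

(2, 18)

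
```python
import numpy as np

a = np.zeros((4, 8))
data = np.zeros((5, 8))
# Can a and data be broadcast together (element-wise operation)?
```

No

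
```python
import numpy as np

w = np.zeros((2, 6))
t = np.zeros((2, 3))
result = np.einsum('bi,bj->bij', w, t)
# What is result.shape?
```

(2, 6, 3)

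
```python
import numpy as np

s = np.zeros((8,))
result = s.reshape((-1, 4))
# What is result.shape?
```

(2, 4)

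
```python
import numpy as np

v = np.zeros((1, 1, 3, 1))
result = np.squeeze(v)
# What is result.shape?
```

(3,)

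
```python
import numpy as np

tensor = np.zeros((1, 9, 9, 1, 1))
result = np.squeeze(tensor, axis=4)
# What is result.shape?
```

(1, 9, 9, 1)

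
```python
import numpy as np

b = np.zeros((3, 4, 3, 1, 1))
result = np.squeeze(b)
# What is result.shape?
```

(3, 4, 3)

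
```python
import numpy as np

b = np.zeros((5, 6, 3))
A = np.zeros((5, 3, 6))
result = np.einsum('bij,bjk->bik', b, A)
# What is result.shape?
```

(5, 6, 6)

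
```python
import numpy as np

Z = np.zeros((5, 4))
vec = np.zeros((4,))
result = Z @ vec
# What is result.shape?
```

(5,)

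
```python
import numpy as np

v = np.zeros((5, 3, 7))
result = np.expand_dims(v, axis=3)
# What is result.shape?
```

(5, 3, 7, 1)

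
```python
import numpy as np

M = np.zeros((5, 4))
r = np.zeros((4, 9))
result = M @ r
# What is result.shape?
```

(5, 9)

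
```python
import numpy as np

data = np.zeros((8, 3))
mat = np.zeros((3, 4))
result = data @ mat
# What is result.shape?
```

(8, 4)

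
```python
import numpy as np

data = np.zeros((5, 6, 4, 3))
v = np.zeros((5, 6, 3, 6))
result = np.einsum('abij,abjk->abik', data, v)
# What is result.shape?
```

(5, 6, 4, 6)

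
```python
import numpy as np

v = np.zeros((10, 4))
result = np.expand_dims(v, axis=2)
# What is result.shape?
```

(10, 4, 1)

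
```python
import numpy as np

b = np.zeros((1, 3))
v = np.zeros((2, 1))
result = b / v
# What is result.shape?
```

(2, 3)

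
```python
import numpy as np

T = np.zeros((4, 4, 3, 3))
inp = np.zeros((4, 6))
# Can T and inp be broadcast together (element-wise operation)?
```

No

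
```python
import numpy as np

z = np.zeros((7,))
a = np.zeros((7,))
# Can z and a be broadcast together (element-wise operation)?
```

Yes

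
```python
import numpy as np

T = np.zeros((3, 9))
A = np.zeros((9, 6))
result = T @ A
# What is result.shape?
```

(3, 6)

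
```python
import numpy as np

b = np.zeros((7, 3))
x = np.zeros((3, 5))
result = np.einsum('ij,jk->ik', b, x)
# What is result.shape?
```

(7, 5)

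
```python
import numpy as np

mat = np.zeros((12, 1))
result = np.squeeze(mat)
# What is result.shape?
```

(12,)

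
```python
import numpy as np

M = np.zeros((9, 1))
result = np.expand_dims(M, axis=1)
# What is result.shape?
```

(9, 1, 1)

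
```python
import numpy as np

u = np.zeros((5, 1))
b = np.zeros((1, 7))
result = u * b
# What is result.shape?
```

(5, 7)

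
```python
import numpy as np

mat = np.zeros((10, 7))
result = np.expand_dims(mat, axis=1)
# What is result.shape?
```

(10, 1, 7)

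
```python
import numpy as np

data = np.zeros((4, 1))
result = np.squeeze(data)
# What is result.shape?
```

(4,)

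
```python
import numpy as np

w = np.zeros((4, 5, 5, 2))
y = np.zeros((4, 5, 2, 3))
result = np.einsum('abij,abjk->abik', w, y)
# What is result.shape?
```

(4, 5, 5, 3)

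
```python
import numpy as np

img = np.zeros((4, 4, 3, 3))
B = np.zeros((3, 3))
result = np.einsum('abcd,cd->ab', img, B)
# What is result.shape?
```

(4, 4)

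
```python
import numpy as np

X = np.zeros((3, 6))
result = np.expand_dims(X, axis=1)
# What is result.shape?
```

(3, 1, 6)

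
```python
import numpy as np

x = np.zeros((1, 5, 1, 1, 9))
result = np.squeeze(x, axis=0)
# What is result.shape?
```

(5, 1, 1, 9)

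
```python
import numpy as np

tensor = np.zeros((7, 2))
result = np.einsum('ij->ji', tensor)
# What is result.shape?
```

(2, 7)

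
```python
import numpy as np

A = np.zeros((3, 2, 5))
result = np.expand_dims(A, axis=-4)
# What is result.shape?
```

(1, 3, 2, 5)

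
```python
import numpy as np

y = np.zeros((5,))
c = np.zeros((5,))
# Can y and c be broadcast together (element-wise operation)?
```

Yes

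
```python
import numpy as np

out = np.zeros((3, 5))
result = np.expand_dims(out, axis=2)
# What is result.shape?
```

(3, 5, 1)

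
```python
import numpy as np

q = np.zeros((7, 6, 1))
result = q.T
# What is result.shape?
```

(1, 6, 7)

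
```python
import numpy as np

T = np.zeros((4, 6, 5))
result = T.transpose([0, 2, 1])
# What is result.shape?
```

(4, 5, 6)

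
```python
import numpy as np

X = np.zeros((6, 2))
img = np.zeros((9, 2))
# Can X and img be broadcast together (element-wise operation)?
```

No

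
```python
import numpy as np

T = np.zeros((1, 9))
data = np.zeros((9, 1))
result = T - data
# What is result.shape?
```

(9, 9)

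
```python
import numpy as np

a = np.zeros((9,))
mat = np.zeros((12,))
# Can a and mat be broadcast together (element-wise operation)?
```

No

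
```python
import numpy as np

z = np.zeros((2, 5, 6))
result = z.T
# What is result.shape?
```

(6, 5, 2)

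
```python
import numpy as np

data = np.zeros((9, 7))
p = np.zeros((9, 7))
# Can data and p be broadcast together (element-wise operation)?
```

Yes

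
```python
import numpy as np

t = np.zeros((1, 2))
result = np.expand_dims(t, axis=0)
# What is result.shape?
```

(1, 1, 2)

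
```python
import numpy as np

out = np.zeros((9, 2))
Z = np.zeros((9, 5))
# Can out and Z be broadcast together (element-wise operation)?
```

No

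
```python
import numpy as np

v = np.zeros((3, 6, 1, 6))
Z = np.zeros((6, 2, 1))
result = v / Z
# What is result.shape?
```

(3, 6, 2, 6)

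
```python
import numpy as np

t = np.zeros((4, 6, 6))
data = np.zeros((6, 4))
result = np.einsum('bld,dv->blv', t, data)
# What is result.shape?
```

(4, 6, 4)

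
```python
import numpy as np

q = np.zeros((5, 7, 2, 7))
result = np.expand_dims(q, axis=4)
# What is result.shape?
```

(5, 7, 2, 7, 1)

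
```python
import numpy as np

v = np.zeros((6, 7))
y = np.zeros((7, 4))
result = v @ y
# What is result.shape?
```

(6, 4)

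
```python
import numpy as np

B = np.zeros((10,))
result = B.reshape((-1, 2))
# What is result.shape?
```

(5, 2)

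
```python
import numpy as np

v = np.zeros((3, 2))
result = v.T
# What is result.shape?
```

(2, 3)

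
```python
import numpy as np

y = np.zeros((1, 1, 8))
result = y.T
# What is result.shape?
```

(8, 1, 1)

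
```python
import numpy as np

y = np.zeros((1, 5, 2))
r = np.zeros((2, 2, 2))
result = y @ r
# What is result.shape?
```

(2, 5, 2)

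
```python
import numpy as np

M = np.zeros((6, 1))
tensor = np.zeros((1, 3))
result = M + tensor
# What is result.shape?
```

(6, 3)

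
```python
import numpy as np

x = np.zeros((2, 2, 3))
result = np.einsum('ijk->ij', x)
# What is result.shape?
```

(2, 2)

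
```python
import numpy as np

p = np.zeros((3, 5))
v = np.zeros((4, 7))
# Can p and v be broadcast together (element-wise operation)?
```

No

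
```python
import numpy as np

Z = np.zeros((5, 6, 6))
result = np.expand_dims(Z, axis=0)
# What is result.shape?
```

(1, 5, 6, 6)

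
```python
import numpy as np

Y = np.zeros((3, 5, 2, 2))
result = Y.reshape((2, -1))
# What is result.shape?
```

(2, 30)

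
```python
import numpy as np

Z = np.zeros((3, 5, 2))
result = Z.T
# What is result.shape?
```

(2, 5, 3)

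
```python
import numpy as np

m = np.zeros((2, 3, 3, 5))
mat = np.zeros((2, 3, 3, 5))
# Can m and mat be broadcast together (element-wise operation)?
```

Yes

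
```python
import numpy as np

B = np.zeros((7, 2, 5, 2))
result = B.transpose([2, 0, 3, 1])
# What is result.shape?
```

(5, 7, 2, 2)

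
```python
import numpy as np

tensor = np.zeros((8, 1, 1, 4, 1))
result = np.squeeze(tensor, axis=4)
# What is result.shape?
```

(8, 1, 1, 4)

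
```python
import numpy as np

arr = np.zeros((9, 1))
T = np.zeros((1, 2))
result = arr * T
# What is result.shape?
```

(9, 2)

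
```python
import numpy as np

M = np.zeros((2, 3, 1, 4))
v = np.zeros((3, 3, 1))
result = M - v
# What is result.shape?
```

(2, 3, 3, 4)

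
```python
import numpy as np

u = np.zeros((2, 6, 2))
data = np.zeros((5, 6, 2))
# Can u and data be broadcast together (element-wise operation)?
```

No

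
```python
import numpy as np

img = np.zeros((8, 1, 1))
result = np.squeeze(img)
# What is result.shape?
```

(8,)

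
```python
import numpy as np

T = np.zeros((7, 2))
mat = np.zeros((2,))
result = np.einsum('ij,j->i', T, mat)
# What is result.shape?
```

(7,)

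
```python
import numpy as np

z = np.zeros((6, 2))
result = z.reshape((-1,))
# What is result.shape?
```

(12,)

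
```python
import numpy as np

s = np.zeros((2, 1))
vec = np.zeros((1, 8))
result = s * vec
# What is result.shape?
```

(2, 8)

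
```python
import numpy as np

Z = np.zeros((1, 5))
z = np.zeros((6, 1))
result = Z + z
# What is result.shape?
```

(6, 5)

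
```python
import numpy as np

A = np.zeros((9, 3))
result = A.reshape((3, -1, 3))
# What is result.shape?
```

(3, 3, 3)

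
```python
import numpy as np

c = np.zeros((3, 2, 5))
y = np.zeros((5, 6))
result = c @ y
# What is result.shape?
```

(3, 2, 6)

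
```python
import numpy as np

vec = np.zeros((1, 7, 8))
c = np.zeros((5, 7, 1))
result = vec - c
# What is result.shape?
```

(5, 7, 8)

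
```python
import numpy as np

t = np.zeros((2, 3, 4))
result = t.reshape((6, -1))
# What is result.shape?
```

(6, 4)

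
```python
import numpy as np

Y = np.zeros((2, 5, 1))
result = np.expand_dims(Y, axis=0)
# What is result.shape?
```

(1, 2, 5, 1)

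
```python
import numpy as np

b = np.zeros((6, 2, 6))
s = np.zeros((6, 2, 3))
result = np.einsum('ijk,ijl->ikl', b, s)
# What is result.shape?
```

(6, 6, 3)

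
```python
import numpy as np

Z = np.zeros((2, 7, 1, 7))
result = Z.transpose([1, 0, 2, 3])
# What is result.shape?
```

(7, 2, 1, 7)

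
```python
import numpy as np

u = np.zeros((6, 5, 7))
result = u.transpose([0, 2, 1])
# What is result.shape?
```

(6, 7, 5)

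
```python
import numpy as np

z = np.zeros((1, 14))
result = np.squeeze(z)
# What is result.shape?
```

(14,)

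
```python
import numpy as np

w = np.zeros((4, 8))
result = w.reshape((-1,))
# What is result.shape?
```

(32,)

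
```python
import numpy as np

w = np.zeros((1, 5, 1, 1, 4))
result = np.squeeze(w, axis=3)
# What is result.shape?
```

(1, 5, 1, 4)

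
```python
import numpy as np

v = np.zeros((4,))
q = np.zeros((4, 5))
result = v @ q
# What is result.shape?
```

(5,)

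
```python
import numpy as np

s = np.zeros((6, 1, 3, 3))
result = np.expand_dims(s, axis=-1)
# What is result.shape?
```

(6, 1, 3, 3, 1)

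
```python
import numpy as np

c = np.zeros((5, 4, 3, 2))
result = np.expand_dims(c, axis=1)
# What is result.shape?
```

(5, 1, 4, 3, 2)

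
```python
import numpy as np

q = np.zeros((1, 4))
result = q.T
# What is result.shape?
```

(4, 1)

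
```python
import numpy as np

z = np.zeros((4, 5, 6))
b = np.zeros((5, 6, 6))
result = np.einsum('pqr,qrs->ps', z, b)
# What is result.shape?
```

(4, 6)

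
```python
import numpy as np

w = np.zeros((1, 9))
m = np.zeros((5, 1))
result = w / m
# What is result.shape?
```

(5, 9)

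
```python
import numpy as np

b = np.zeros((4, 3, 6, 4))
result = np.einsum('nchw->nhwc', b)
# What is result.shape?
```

(4, 6, 4, 3)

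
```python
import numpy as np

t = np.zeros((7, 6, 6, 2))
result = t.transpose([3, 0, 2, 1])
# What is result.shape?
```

(2, 7, 6, 6)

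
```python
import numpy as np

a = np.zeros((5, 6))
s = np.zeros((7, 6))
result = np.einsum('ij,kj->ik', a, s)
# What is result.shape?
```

(5, 7)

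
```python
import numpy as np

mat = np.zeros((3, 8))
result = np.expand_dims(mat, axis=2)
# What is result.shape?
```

(3, 8, 1)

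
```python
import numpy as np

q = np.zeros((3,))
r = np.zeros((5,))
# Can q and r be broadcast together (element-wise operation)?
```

No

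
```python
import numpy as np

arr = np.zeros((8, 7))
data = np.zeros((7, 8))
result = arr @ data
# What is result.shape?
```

(8, 8)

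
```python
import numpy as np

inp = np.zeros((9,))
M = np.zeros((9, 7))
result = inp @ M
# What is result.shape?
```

(7,)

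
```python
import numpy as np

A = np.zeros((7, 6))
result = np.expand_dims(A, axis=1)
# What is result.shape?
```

(7, 1, 6)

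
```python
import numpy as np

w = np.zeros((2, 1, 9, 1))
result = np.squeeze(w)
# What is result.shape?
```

(2, 9)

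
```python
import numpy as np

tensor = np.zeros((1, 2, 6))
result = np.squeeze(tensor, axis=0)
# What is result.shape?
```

(2, 6)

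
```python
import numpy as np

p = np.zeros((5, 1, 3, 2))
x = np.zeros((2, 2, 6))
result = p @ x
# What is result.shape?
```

(5, 2, 3, 6)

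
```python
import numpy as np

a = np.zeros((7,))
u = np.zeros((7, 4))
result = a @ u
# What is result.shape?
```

(4,)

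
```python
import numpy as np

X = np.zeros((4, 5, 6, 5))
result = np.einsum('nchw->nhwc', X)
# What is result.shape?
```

(4, 6, 5, 5)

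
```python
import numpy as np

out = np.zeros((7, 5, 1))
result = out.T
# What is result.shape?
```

(1, 5, 7)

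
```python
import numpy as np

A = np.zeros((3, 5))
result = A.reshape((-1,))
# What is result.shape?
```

(15,)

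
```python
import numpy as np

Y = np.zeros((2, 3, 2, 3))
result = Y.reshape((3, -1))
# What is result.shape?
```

(3, 12)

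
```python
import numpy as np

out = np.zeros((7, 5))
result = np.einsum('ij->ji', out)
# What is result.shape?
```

(5, 7)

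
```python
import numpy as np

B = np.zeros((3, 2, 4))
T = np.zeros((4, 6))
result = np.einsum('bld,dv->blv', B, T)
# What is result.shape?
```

(3, 2, 6)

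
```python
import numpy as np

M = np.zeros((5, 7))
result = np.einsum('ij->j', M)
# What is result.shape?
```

(7,)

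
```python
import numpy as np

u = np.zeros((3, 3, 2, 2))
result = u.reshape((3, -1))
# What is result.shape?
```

(3, 12)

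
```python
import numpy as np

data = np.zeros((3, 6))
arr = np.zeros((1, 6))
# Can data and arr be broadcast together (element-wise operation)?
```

Yes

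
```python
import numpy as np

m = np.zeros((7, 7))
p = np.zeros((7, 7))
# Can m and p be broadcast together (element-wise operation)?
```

Yes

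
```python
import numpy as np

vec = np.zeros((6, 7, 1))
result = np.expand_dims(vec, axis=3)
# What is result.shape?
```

(6, 7, 1, 1)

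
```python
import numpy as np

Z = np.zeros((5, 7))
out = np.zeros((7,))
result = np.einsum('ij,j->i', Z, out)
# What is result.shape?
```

(5,)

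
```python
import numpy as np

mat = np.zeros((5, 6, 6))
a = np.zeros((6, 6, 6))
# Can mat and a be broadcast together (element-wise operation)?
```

No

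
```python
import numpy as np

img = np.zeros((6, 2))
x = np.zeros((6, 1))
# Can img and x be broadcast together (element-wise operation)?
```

Yes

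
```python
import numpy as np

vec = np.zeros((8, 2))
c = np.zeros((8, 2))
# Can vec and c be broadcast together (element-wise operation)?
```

Yes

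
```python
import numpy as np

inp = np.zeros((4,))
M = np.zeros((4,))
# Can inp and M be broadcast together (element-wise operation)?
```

Yes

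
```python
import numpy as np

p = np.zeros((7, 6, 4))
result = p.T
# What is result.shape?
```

(4, 6, 7)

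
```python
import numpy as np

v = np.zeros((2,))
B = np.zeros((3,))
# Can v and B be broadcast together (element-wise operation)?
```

No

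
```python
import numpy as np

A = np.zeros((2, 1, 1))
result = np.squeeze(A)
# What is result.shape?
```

(2,)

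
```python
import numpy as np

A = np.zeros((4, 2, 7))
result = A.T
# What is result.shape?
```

(7, 2, 4)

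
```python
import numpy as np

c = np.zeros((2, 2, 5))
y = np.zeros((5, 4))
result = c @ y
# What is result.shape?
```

(2, 2, 4)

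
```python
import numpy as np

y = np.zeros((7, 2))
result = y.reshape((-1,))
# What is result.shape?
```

(14,)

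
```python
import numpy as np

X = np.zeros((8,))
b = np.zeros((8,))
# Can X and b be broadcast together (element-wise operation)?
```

Yes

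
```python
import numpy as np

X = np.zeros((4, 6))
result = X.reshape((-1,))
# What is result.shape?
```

(24,)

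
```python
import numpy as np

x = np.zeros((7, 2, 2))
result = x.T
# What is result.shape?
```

(2, 2, 7)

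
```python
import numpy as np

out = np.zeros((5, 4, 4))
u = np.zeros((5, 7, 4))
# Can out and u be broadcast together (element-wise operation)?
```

No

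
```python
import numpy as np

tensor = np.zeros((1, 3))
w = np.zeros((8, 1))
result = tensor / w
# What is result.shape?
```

(8, 3)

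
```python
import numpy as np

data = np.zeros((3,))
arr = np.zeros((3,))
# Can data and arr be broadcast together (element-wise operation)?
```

Yes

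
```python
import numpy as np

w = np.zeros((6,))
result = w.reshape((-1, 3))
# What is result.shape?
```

(2, 3)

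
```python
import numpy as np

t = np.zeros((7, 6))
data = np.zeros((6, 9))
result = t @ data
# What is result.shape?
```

(7, 9)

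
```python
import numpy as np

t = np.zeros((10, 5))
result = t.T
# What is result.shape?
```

(5, 10)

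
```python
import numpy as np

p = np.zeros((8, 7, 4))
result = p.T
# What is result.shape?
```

(4, 7, 8)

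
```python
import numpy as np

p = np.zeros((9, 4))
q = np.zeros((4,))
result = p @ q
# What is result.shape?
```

(9,)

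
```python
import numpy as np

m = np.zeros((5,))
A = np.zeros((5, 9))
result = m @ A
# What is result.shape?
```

(9,)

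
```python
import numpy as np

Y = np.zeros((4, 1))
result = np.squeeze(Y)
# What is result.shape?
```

(4,)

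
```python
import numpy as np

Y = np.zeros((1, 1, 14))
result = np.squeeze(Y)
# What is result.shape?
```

(14,)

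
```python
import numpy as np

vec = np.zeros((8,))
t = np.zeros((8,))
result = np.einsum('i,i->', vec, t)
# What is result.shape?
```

()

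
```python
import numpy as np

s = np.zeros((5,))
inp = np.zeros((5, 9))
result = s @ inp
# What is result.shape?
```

(9,)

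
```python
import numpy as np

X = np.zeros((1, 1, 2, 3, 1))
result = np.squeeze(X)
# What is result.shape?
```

(2, 3)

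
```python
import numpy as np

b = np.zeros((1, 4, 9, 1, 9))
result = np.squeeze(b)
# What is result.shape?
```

(4, 9, 9)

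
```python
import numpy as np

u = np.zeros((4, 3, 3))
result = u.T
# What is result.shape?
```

(3, 3, 4)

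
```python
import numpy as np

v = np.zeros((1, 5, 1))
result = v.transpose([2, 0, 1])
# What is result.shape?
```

(1, 1, 5)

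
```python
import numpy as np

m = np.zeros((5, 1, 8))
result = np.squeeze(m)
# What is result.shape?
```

(5, 8)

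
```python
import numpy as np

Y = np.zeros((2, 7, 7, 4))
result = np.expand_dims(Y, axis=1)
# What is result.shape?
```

(2, 1, 7, 7, 4)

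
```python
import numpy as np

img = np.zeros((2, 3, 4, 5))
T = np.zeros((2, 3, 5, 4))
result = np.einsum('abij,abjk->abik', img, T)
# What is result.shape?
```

(2, 3, 4, 4)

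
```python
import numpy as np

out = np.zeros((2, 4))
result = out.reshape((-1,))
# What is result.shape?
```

(8,)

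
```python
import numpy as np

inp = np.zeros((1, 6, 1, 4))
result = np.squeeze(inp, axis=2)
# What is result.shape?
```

(1, 6, 4)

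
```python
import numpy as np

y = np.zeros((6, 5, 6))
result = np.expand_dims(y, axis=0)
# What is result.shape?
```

(1, 6, 5, 6)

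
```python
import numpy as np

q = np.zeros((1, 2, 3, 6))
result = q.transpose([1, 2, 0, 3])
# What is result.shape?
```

(2, 3, 1, 6)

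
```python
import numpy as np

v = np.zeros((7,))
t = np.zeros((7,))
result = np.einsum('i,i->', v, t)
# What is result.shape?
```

()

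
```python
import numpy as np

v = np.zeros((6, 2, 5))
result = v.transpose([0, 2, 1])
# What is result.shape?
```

(6, 5, 2)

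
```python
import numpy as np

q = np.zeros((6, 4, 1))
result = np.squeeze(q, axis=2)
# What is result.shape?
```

(6, 4)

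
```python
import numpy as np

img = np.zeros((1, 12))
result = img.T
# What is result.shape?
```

(12, 1)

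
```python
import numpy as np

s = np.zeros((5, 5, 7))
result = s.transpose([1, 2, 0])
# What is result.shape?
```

(5, 7, 5)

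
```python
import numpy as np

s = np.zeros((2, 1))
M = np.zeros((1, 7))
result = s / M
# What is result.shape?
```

(2, 7)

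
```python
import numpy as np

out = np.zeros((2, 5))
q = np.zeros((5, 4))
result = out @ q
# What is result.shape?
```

(2, 4)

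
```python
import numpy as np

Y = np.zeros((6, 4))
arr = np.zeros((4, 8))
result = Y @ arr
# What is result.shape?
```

(6, 8)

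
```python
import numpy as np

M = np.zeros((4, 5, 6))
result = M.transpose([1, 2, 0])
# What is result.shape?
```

(5, 6, 4)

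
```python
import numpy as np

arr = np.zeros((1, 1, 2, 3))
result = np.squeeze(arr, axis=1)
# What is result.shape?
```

(1, 2, 3)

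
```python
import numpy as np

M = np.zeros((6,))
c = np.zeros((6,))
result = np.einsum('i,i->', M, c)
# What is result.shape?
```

()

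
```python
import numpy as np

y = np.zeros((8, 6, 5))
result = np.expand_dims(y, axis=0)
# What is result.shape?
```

(1, 8, 6, 5)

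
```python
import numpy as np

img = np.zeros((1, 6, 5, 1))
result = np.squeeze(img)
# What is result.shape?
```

(6, 5)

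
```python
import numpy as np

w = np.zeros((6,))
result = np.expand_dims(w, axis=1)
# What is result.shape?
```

(6, 1)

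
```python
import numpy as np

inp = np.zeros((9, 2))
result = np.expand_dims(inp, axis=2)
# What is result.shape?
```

(9, 2, 1)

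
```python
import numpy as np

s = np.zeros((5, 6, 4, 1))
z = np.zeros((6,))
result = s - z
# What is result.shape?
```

(5, 6, 4, 6)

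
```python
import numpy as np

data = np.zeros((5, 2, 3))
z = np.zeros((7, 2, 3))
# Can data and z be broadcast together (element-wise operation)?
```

No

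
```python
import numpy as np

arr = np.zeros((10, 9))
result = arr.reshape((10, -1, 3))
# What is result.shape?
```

(10, 3, 3)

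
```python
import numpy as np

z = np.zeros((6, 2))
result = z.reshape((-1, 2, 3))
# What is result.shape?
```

(2, 2, 3)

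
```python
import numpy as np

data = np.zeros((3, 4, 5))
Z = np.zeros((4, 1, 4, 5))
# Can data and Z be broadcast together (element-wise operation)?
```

Yes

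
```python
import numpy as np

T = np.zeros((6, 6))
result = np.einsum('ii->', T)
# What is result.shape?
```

()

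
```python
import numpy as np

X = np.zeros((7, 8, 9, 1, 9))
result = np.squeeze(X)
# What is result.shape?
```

(7, 8, 9, 9)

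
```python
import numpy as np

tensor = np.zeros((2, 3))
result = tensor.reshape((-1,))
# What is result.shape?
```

(6,)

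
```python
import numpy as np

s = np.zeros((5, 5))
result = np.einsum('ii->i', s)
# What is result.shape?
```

(5,)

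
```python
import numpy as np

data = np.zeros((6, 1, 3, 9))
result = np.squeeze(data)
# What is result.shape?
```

(6, 3, 9)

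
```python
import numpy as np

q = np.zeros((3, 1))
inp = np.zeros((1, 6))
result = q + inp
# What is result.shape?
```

(3, 6)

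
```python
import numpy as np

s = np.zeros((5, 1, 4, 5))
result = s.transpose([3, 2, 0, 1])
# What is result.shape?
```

(5, 4, 5, 1)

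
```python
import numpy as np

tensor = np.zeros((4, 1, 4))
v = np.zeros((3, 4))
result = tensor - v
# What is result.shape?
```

(4, 3, 4)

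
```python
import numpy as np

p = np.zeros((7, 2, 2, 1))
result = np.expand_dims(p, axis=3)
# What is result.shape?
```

(7, 2, 2, 1, 1)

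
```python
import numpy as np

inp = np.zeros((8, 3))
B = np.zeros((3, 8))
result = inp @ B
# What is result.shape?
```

(8, 8)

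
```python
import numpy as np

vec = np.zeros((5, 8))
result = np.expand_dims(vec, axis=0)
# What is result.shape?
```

(1, 5, 8)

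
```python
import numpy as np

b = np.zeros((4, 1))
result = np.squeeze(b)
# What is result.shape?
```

(4,)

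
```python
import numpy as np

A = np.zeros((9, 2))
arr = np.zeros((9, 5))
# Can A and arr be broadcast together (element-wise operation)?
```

No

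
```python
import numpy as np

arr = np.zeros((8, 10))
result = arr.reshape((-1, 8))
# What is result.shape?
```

(10, 8)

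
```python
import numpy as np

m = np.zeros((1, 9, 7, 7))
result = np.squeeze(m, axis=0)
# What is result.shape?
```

(9, 7, 7)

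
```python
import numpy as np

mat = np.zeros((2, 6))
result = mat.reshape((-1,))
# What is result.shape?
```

(12,)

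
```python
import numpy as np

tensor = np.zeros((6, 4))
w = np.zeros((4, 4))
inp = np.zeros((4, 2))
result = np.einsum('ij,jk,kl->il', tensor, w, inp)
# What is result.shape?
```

(6, 2)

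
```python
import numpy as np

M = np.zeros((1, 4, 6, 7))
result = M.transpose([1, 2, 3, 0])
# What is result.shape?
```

(4, 6, 7, 1)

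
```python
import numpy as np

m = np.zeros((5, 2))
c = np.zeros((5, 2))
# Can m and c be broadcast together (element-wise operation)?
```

Yes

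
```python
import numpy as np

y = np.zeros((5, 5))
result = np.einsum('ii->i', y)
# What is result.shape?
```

(5,)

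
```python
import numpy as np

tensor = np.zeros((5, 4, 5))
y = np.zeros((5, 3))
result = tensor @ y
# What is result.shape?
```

(5, 4, 3)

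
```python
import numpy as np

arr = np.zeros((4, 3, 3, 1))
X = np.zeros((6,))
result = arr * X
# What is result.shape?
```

(4, 3, 3, 6)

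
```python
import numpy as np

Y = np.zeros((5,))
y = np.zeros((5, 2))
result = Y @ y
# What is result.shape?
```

(2,)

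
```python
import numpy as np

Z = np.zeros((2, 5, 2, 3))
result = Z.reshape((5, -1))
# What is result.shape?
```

(5, 12)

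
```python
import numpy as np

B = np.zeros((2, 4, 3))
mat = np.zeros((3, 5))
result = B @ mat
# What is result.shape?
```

(2, 4, 5)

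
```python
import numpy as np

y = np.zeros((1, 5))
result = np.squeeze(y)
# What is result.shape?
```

(5,)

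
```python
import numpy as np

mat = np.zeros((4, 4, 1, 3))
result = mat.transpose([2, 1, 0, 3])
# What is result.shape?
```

(1, 4, 4, 3)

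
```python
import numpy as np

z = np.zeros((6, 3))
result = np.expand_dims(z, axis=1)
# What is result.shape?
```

(6, 1, 3)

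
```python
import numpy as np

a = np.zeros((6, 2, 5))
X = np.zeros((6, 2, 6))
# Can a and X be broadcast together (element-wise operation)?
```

No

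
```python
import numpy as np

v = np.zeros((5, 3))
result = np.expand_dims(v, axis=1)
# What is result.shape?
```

(5, 1, 3)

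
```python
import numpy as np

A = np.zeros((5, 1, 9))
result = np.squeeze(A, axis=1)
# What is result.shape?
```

(5, 9)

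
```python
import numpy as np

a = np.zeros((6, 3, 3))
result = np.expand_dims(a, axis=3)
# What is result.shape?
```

(6, 3, 3, 1)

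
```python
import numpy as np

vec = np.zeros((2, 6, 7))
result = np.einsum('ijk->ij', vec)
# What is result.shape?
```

(2, 6)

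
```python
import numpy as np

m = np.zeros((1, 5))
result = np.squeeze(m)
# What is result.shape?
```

(5,)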